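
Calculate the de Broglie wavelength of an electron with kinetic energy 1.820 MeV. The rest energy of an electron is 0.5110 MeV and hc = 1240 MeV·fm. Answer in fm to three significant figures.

Total energy E = KE + m₀c² = 1.820 + 0.5110 = 2.3310 MeV.
(pc)² = E² − (m₀c²)² = (2.3310)² − (0.5110)² = 5.172 MeV², so pc = 2.274 MeV.
λ = hc/(pc) = 1240 MeV·fm / 2.274 MeV = 545 fm.

λ = 545 fm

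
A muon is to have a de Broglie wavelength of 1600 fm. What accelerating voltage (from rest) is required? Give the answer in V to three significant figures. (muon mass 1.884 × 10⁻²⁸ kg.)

V = 2840 V

p = h/λ = 6.626 × 10⁻³⁴ / 1.600 × 10⁻¹² = 4.141 × 10⁻²² kg·m/s.
KE = p²/(2m) = 4.551 × 10⁻¹⁶ J.
V = KE/e = 4.551 × 10⁻¹⁶ / (1.602 × 10⁻¹⁹) = 2840 V.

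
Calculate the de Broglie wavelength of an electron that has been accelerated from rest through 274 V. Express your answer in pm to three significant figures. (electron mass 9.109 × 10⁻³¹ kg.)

λ = 74.1 pm

KE = eV = 1.602 × 10⁻¹⁹ × 274.0 = 4.389 × 10⁻¹⁷ J.
p = √(2mKE) = √(2 × 9.109 × 10⁻³¹ × 4.389 × 10⁻¹⁷) = 8.942 × 10⁻²⁴ kg·m/s.
λ = h/p = 6.626 × 10⁻³⁴ / 8.942 × 10⁻²⁴ = 7.41 × 10⁻¹¹ m = 74.1 pm.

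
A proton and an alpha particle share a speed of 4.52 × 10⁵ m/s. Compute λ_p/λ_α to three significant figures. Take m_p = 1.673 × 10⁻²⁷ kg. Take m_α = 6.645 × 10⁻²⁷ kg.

λ_p/λ_α = 3.97

At fixed v, p = mv so λ = h/(mv) ∝ 1/m.
λ_p/λ_α = m_α/m_p = 6.645 × 10⁻²⁷/1.673 × 10⁻²⁷ = 3.97.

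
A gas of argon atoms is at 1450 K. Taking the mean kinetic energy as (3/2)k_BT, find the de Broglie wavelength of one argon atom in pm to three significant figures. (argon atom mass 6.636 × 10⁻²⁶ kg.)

KE = (3/2)k_BT = 1.5 × 1.381 × 10⁻²³ × 1450 = 3.004 × 10⁻²⁰ J.
p = √(2mKE) = √(2 × 6.636 × 10⁻²⁶ × 3.004 × 10⁻²⁰) = 6.314 × 10⁻²³ kg·m/s.
λ = h/p = 1.05 × 10⁻¹¹ m = 10.5 pm.

λ = 10.5 pm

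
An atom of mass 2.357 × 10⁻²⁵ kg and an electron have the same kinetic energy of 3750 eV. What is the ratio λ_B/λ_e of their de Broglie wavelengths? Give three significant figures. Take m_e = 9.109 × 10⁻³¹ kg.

λ_B/λ_e = 1.97 × 10⁻³

At fixed KE, p = √(2mKE) so λ = h/p ∝ 1/√m.
λ_B/λ_e = √(m_e/m_B) = √(9.109 × 10⁻³¹/2.357 × 10⁻²⁵) = √(3.865 × 10⁻⁶) = 1.97 × 10⁻³.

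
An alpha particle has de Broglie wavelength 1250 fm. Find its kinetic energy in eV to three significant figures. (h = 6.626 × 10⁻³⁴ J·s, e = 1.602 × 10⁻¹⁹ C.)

KE = 132 eV

p = h/λ = 6.626 × 10⁻³⁴ / 1.250 × 10⁻¹² = 5.301 × 10⁻²² kg·m/s.
KE = p²/(2m) = (5.301 × 10⁻²²)² / (2 × 6.645 × 10⁻²⁷) = 2.114 × 10⁻¹⁷ J = 132 eV.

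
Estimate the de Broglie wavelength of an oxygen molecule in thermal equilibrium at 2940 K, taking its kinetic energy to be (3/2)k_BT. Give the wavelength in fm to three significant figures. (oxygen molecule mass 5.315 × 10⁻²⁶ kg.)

KE = (3/2)k_BT = 1.5 × 1.381 × 10⁻²³ × 2940 = 6.090 × 10⁻²⁰ J.
p = √(2mKE) = √(2 × 5.315 × 10⁻²⁶ × 6.090 × 10⁻²⁰) = 8.046 × 10⁻²³ kg·m/s.
λ = h/p = 8.24 × 10⁻¹² m = 8240 fm.

λ = 8240 fm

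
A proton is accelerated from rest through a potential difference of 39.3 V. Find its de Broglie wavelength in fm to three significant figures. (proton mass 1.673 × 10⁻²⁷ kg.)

λ = 4570 fm

KE = eV = 1.602 × 10⁻¹⁹ × 39.30 = 6.296 × 10⁻¹⁸ J.
p = √(2mKE) = √(2 × 1.673 × 10⁻²⁷ × 6.296 × 10⁻¹⁸) = 1.451 × 10⁻²² kg·m/s.
λ = h/p = 6.626 × 10⁻³⁴ / 1.451 × 10⁻²² = 4.57 × 10⁻¹² m = 4570 fm.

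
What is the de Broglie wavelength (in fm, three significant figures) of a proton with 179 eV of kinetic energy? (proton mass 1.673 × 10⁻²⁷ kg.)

KE = 179 eV = 2.868 × 10⁻¹⁷ J.
p = √(2mKE) = √(2 × 1.673 × 10⁻²⁷ × 2.868 × 10⁻¹⁷) = 3.098 × 10⁻²² kg·m/s.
λ = h/p = 6.626 × 10⁻³⁴ / 3.098 × 10⁻²² = 2.14 × 10⁻¹² m = 2140 fm.

λ = 2140 fm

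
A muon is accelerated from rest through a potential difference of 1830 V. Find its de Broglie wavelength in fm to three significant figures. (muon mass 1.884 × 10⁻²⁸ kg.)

KE = eV = 1.602 × 10⁻¹⁹ × 1830 = 2.932 × 10⁻¹⁶ J.
p = √(2mKE) = √(2 × 1.884 × 10⁻²⁸ × 2.932 × 10⁻¹⁶) = 3.324 × 10⁻²² kg·m/s.
λ = h/p = 6.626 × 10⁻³⁴ / 3.324 × 10⁻²² = 1.99 × 10⁻¹² m = 1990 fm.

λ = 1990 fm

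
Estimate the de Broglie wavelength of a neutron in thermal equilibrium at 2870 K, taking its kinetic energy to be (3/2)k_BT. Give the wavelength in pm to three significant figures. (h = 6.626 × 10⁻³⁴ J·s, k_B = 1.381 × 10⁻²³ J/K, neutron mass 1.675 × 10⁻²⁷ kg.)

KE = (3/2)k_BT = 1.5 × 1.381 × 10⁻²³ × 2870 = 5.945 × 10⁻²⁰ J.
p = √(2mKE) = √(2 × 1.675 × 10⁻²⁷ × 5.945 × 10⁻²⁰) = 1.411 × 10⁻²³ kg·m/s.
λ = h/p = 4.70 × 10⁻¹¹ m = 47.0 pm.

λ = 47.0 pm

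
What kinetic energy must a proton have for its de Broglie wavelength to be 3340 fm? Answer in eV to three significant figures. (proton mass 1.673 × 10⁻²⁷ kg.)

KE = 73.4 eV

p = h/λ = 6.626 × 10⁻³⁴ / 3.340 × 10⁻¹² = 1.984 × 10⁻²² kg·m/s.
KE = p²/(2m) = (1.984 × 10⁻²²)² / (2 × 1.673 × 10⁻²⁷) = 1.176 × 10⁻¹⁷ J = 73.4 eV.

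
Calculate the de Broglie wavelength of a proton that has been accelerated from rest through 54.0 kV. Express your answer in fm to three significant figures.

λ = 123 fm

KE = eV = 1.602 × 10⁻¹⁹ × 5.400 × 10⁴ = 8.651 × 10⁻¹⁵ J.
p = √(2mKE) = √(2 × 1.673 × 10⁻²⁷ × 8.651 × 10⁻¹⁵) = 5.380 × 10⁻²¹ kg·m/s.
λ = h/p = 6.626 × 10⁻³⁴ / 5.380 × 10⁻²¹ = 1.23 × 10⁻¹³ m = 123 fm.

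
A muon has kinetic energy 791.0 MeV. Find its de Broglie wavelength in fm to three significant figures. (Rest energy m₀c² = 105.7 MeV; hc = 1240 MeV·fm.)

λ = 1.39 fm

Total energy E = KE + m₀c² = 791.0 + 105.7 = 896.7 MeV.
(pc)² = E² − (m₀c²)² = (896.7)² − (105.7)² = 7.929 × 10⁵ MeV², so pc = 890.4 MeV.
λ = hc/(pc) = 1240 MeV·fm / 890.4 MeV = 1.39 fm.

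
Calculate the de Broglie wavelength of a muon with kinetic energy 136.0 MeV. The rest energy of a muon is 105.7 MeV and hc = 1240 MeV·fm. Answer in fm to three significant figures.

λ = 5.70 fm

Total energy E = KE + m₀c² = 136.0 + 105.7 = 241.7 MeV.
(pc)² = E² − (m₀c²)² = (241.7)² − (105.7)² = 4.725 × 10⁴ MeV², so pc = 217.4 MeV.
λ = hc/(pc) = 1240 MeV·fm / 217.4 MeV = 5.70 fm.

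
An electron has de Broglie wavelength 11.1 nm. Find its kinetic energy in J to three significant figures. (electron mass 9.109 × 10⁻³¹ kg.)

p = h/λ = 6.626 × 10⁻³⁴ / 1.110 × 10⁻⁸ = 5.969 × 10⁻²⁶ kg·m/s.
KE = p²/(2m) = (5.969 × 10⁻²⁶)² / (2 × 9.109 × 10⁻³¹) = 1.956 × 10⁻²¹ J = 1.96 × 10⁻²¹ J.

KE = 1.96 × 10⁻²¹ J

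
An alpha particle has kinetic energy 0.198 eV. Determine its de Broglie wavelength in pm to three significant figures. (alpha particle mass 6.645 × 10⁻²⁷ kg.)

KE = 0.198 eV = 3.172 × 10⁻²⁰ J.
p = √(2mKE) = √(2 × 6.645 × 10⁻²⁷ × 3.172 × 10⁻²⁰) = 2.053 × 10⁻²³ kg·m/s.
λ = h/p = 6.626 × 10⁻³⁴ / 2.053 × 10⁻²³ = 3.23 × 10⁻¹¹ m = 32.3 pm.

λ = 32.3 pm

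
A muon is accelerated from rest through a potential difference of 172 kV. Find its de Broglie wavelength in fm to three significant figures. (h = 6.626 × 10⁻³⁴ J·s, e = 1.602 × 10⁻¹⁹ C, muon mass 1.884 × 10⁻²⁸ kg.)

λ = 206 fm

KE = eV = 1.602 × 10⁻¹⁹ × 1.720 × 10⁵ = 2.755 × 10⁻¹⁴ J.
p = √(2mKE) = √(2 × 1.884 × 10⁻²⁸ × 2.755 × 10⁻¹⁴) = 3.222 × 10⁻²¹ kg·m/s.
λ = h/p = 6.626 × 10⁻³⁴ / 3.222 × 10⁻²¹ = 2.06 × 10⁻¹³ m = 206 fm.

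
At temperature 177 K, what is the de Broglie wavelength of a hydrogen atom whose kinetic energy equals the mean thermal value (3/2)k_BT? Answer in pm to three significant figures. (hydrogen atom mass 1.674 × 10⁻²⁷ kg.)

KE = (3/2)k_BT = 1.5 × 1.381 × 10⁻²³ × 177 = 3.667 × 10⁻²¹ J.
p = √(2mKE) = √(2 × 1.674 × 10⁻²⁷ × 3.667 × 10⁻²¹) = 3.504 × 10⁻²⁴ kg·m/s.
λ = h/p = 1.89 × 10⁻¹⁰ m = 189 pm.

λ = 189 pm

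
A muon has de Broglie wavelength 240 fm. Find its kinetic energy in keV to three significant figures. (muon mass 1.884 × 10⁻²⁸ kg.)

p = h/λ = 6.626 × 10⁻³⁴ / 2.400 × 10⁻¹³ = 2.761 × 10⁻²¹ kg·m/s.
KE = p²/(2m) = (2.761 × 10⁻²¹)² / (2 × 1.884 × 10⁻²⁸) = 2.023 × 10⁻¹⁴ J = 126 keV.

KE = 126 keV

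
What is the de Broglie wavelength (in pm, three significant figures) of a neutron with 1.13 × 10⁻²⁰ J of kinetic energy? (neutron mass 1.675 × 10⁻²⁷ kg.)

p = √(2mKE) = √(2 × 1.675 × 10⁻²⁷ × 1.130 × 10⁻²⁰) = 6.153 × 10⁻²⁴ kg·m/s.
λ = h/p = 6.626 × 10⁻³⁴ / 6.153 × 10⁻²⁴ = 1.08 × 10⁻¹⁰ m = 108 pm.

λ = 108 pm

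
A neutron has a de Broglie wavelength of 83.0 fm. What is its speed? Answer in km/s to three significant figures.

p = h/λ = 6.626 × 10⁻³⁴ / 8.300 × 10⁻¹⁴ = 7.983 × 10⁻²¹ kg·m/s.
v = p/m = 7.983 × 10⁻²¹ / 1.675 × 10⁻²⁷ = 4.77 × 10⁶ m/s = 4770 km/s.

v = 4770 km/s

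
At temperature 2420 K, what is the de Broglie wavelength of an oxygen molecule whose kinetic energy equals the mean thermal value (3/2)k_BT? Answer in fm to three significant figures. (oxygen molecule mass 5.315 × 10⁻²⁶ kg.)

KE = (3/2)k_BT = 1.5 × 1.381 × 10⁻²³ × 2420 = 5.013 × 10⁻²⁰ J.
p = √(2mKE) = √(2 × 5.315 × 10⁻²⁶ × 5.013 × 10⁻²⁰) = 7.300 × 10⁻²³ kg·m/s.
λ = h/p = 9.08 × 10⁻¹² m = 9080 fm.

λ = 9080 fm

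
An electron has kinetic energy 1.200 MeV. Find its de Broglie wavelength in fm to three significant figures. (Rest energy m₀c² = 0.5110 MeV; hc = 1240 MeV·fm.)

λ = 759 fm

Total energy E = KE + m₀c² = 1.200 + 0.5110 = 1.7110 MeV.
(pc)² = E² − (m₀c²)² = (1.7110)² − (0.5110)² = 2.666 MeV², so pc = 1.633 MeV.
λ = hc/(pc) = 1240 MeV·fm / 1.633 MeV = 759 fm.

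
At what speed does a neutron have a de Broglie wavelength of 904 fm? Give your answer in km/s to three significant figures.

p = h/λ = 6.626 × 10⁻³⁴ / 9.040 × 10⁻¹³ = 7.330 × 10⁻²² kg·m/s.
v = p/m = 7.330 × 10⁻²² / 1.675 × 10⁻²⁷ = 4.38 × 10⁵ m/s = 438 km/s.

v = 438 km/s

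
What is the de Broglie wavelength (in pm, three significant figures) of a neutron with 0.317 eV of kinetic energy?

λ = 50.8 pm

KE = 0.317 eV = 5.078 × 10⁻²⁰ J.
p = √(2mKE) = √(2 × 1.675 × 10⁻²⁷ × 5.078 × 10⁻²⁰) = 1.304 × 10⁻²³ kg·m/s.
λ = h/p = 6.626 × 10⁻³⁴ / 1.304 × 10⁻²³ = 5.08 × 10⁻¹¹ m = 50.8 pm.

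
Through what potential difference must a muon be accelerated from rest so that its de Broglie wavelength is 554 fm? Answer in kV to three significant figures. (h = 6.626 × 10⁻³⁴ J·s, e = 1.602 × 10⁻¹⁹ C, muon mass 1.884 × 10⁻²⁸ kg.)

p = h/λ = 6.626 × 10⁻³⁴ / 5.540 × 10⁻¹³ = 1.196 × 10⁻²¹ kg·m/s.
KE = p²/(2m) = 3.796 × 10⁻¹⁵ J.
V = KE/e = 3.796 × 10⁻¹⁵ / (1.602 × 10⁻¹⁹) = 23.7 kV.

V = 23.7 kV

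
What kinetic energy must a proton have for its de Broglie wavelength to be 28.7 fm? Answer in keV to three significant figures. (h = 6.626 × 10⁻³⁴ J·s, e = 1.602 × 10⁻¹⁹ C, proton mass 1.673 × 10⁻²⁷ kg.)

p = h/λ = 6.626 × 10⁻³⁴ / 2.870 × 10⁻¹⁴ = 2.309 × 10⁻²⁰ kg·m/s.
KE = p²/(2m) = (2.309 × 10⁻²⁰)² / (2 × 1.673 × 10⁻²⁷) = 1.593 × 10⁻¹³ J = 994 keV.

KE = 994 keV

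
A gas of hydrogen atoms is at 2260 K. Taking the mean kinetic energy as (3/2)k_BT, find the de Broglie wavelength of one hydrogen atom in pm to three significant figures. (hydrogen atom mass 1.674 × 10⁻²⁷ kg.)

KE = (3/2)k_BT = 1.5 × 1.381 × 10⁻²³ × 2260 = 4.682 × 10⁻²⁰ J.
p = √(2mKE) = √(2 × 1.674 × 10⁻²⁷ × 4.682 × 10⁻²⁰) = 1.252 × 10⁻²³ kg·m/s.
λ = h/p = 5.29 × 10⁻¹¹ m = 52.9 pm.

λ = 52.9 pm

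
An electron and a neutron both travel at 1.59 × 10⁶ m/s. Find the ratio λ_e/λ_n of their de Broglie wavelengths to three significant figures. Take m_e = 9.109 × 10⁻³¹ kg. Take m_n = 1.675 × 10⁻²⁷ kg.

At fixed v, p = mv so λ = h/(mv) ∝ 1/m.
λ_e/λ_n = m_n/m_e = 1.675 × 10⁻²⁷/9.109 × 10⁻³¹ = 1840.

λ_e/λ_n = 1840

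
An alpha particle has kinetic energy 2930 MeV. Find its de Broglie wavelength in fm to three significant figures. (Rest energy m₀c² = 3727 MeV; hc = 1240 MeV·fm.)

Total energy E = KE + m₀c² = 2930 + 3727 = 6657 MeV.
(pc)² = E² − (m₀c²)² = (6657)² − (3727)² = 3.043 × 10⁷ MeV², so pc = 5516 MeV.
λ = hc/(pc) = 1240 MeV·fm / 5516 MeV = 0.225 fm.

λ = 0.225 fm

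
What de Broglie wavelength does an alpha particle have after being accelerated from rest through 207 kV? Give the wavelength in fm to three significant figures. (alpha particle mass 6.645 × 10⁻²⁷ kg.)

KE = 2eV = 2 × 1.602 × 10⁻¹⁹ × 2.070 × 10⁵ = 6.632 × 10⁻¹⁴ J.
p = √(2mKE) = √(2 × 6.645 × 10⁻²⁷ × 6.632 × 10⁻¹⁴) = 2.969 × 10⁻²⁰ kg·m/s.
λ = h/p = 6.626 × 10⁻³⁴ / 2.969 × 10⁻²⁰ = 2.23 × 10⁻¹⁴ m = 22.3 fm.

λ = 22.3 fm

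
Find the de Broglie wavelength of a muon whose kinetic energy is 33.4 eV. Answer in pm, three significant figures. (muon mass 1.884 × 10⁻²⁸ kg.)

KE = 33.4 eV = 5.351 × 10⁻¹⁸ J.
p = √(2mKE) = √(2 × 1.884 × 10⁻²⁸ × 5.351 × 10⁻¹⁸) = 4.490 × 10⁻²³ kg·m/s.
λ = h/p = 6.626 × 10⁻³⁴ / 4.490 × 10⁻²³ = 1.48 × 10⁻¹¹ m = 14.8 pm.

λ = 14.8 pm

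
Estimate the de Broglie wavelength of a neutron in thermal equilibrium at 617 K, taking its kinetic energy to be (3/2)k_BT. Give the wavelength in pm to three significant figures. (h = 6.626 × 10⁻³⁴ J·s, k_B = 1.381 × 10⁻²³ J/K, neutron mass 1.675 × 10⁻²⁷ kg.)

λ = 101 pm

KE = (3/2)k_BT = 1.5 × 1.381 × 10⁻²³ × 617 = 1.278 × 10⁻²⁰ J.
p = √(2mKE) = √(2 × 1.675 × 10⁻²⁷ × 1.278 × 10⁻²⁰) = 6.543 × 10⁻²⁴ kg·m/s.
λ = h/p = 1.01 × 10⁻¹⁰ m = 101 pm.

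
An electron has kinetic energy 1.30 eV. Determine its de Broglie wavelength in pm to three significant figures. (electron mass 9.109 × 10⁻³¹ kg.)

λ = 1080 pm

KE = 1.30 eV = 2.083 × 10⁻¹⁹ J.
p = √(2mKE) = √(2 × 9.109 × 10⁻³¹ × 2.083 × 10⁻¹⁹) = 6.160 × 10⁻²⁵ kg·m/s.
λ = h/p = 6.626 × 10⁻³⁴ / 6.160 × 10⁻²⁵ = 1.08 × 10⁻⁹ m = 1080 pm.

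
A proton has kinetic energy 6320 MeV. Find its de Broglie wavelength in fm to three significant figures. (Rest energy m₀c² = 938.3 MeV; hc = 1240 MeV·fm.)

Total energy E = KE + m₀c² = 6320 + 938.3 = 7258.3 MeV.
(pc)² = E² − (m₀c²)² = (7258.3)² − (938.3)² = 5.180 × 10⁷ MeV², so pc = 7197 MeV.
λ = hc/(pc) = 1240 MeV·fm / 7197 MeV = 0.172 fm.

λ = 0.172 fm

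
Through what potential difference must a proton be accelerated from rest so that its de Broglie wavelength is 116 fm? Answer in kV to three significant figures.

p = h/λ = 6.626 × 10⁻³⁴ / 1.160 × 10⁻¹³ = 5.712 × 10⁻²¹ kg·m/s.
KE = p²/(2m) = 9.751 × 10⁻¹⁵ J.
V = KE/e = 9.751 × 10⁻¹⁵ / (1.602 × 10⁻¹⁹) = 60.9 kV.

V = 60.9 kV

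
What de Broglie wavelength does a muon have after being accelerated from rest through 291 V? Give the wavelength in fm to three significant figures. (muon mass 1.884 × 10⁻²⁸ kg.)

KE = eV = 1.602 × 10⁻¹⁹ × 291.0 = 4.662 × 10⁻¹⁷ J.
p = √(2mKE) = √(2 × 1.884 × 10⁻²⁸ × 4.662 × 10⁻¹⁷) = 1.325 × 10⁻²² kg·m/s.
λ = h/p = 6.626 × 10⁻³⁴ / 1.325 × 10⁻²² = 5.00 × 10⁻¹² m = 5000 fm.

λ = 5000 fm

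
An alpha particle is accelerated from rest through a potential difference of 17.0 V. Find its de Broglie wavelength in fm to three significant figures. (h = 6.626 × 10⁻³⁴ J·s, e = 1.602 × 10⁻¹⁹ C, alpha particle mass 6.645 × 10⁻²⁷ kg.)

λ = 2460 fm

KE = 2eV = 2 × 1.602 × 10⁻¹⁹ × 17.00 = 5.447 × 10⁻¹⁸ J.
p = √(2mKE) = √(2 × 6.645 × 10⁻²⁷ × 5.447 × 10⁻¹⁸) = 2.691 × 10⁻²² kg·m/s.
λ = h/p = 6.626 × 10⁻³⁴ / 2.691 × 10⁻²² = 2.46 × 10⁻¹² m = 2460 fm.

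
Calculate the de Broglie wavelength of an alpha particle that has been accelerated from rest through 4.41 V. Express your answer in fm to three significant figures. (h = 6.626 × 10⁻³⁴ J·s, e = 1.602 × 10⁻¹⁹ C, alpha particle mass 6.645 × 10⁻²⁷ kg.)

KE = 2eV = 2 × 1.602 × 10⁻¹⁹ × 4.410 = 1.413 × 10⁻¹⁸ J.
p = √(2mKE) = √(2 × 6.645 × 10⁻²⁷ × 1.413 × 10⁻¹⁸) = 1.370 × 10⁻²² kg·m/s.
λ = h/p = 6.626 × 10⁻³⁴ / 1.370 × 10⁻²² = 4.84 × 10⁻¹² m = 4840 fm.

λ = 4840 fm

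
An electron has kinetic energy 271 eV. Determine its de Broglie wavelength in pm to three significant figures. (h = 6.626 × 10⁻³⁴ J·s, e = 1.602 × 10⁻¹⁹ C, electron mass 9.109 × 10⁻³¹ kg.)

λ = 74.5 pm

KE = 271 eV = 4.341 × 10⁻¹⁷ J.
p = √(2mKE) = √(2 × 9.109 × 10⁻³¹ × 4.341 × 10⁻¹⁷) = 8.893 × 10⁻²⁴ kg·m/s.
λ = h/p = 6.626 × 10⁻³⁴ / 8.893 × 10⁻²⁴ = 7.45 × 10⁻¹¹ m = 74.5 pm.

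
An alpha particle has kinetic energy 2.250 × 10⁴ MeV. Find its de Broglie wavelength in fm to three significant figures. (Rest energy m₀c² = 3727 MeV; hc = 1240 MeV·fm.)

λ = 0.0478 fm

Total energy E = KE + m₀c² = 2.250 × 10⁴ + 3727 = 26227 MeV.
(pc)² = E² − (m₀c²)² = (26227)² − (3727)² = 6.740 × 10⁸ MeV², so pc = 2.596 × 10⁴ MeV.
λ = hc/(pc) = 1240 MeV·fm / 2.596 × 10⁴ MeV = 0.0478 fm.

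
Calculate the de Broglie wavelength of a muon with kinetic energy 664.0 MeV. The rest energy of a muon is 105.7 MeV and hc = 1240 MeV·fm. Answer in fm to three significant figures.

Total energy E = KE + m₀c² = 664.0 + 105.7 = 769.7 MeV.
(pc)² = E² − (m₀c²)² = (769.7)² − (105.7)² = 5.813 × 10⁵ MeV², so pc = 762.4 MeV.
λ = hc/(pc) = 1240 MeV·fm / 762.4 MeV = 1.63 fm.

λ = 1.63 fm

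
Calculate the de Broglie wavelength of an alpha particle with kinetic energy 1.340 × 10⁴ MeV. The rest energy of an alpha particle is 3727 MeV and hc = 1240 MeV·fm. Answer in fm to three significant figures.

λ = 0.0742 fm

Total energy E = KE + m₀c² = 1.340 × 10⁴ + 3727 = 17127 MeV.
(pc)² = E² − (m₀c²)² = (17127)² − (3727)² = 2.794 × 10⁸ MeV², so pc = 1.672 × 10⁴ MeV.
λ = hc/(pc) = 1240 MeV·fm / 1.672 × 10⁴ MeV = 0.0742 fm.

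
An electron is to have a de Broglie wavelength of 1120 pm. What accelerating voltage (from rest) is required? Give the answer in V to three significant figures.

V = 1.20 V

p = h/λ = 6.626 × 10⁻³⁴ / 1.120 × 10⁻⁹ = 5.916 × 10⁻²⁵ kg·m/s.
KE = p²/(2m) = 1.921 × 10⁻¹⁹ J.
V = KE/e = 1.921 × 10⁻¹⁹ / (1.602 × 10⁻¹⁹) = 1.20 V.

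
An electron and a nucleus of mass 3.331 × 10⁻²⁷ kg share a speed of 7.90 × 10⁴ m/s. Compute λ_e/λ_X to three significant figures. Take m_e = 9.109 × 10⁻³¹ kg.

λ_e/λ_X = 3660

At fixed v, p = mv so λ = h/(mv) ∝ 1/m.
λ_e/λ_X = m_X/m_e = 3.331 × 10⁻²⁷/9.109 × 10⁻³¹ = 3660.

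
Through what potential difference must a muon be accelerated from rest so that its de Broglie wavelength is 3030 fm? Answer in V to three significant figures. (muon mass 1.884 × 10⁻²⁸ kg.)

V = 792 V

p = h/λ = 6.626 × 10⁻³⁴ / 3.030 × 10⁻¹² = 2.187 × 10⁻²² kg·m/s.
KE = p²/(2m) = 1.269 × 10⁻¹⁶ J.
V = KE/e = 1.269 × 10⁻¹⁶ / (1.602 × 10⁻¹⁹) = 792 V.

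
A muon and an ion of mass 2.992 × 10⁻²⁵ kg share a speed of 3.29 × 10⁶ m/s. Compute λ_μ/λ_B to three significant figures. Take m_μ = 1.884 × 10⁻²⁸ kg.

λ_μ/λ_B = 1590

At fixed v, p = mv so λ = h/(mv) ∝ 1/m.
λ_μ/λ_B = m_B/m_μ = 2.992 × 10⁻²⁵/1.884 × 10⁻²⁸ = 1590.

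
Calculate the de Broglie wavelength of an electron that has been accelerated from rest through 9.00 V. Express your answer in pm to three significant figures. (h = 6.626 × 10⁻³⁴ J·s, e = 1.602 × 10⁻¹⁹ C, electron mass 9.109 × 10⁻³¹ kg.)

KE = eV = 1.602 × 10⁻¹⁹ × 9.000 = 1.442 × 10⁻¹⁸ J.
p = √(2mKE) = √(2 × 9.109 × 10⁻³¹ × 1.442 × 10⁻¹⁸) = 1.621 × 10⁻²⁴ kg·m/s.
λ = h/p = 6.626 × 10⁻³⁴ / 1.621 × 10⁻²⁴ = 4.09 × 10⁻¹⁰ m = 409 pm.

λ = 409 pm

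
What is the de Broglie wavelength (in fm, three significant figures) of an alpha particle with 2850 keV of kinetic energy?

λ = 8.51 fm

KE = 2850 keV = 4.566 × 10⁻¹³ J.
p = √(2mKE) = √(2 × 6.645 × 10⁻²⁷ × 4.566 × 10⁻¹³) = 7.790 × 10⁻²⁰ kg·m/s.
λ = h/p = 6.626 × 10⁻³⁴ / 7.790 × 10⁻²⁰ = 8.51 × 10⁻¹⁵ m = 8.51 fm.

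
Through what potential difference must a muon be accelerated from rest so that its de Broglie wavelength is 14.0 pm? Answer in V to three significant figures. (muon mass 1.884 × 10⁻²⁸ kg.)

p = h/λ = 6.626 × 10⁻³⁴ / 1.400 × 10⁻¹¹ = 4.733 × 10⁻²³ kg·m/s.
KE = p²/(2m) = 5.945 × 10⁻¹⁸ J.
V = KE/e = 5.945 × 10⁻¹⁸ / (1.602 × 10⁻¹⁹) = 37.1 V.

V = 37.1 V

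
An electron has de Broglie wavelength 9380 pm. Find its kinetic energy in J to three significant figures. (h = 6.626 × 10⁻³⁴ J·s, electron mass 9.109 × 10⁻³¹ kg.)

KE = 2.74 × 10⁻²¹ J

p = h/λ = 6.626 × 10⁻³⁴ / 9.380 × 10⁻⁹ = 7.064 × 10⁻²⁶ kg·m/s.
KE = p²/(2m) = (7.064 × 10⁻²⁶)² / (2 × 9.109 × 10⁻³¹) = 2.739 × 10⁻²¹ J = 2.74 × 10⁻²¹ J.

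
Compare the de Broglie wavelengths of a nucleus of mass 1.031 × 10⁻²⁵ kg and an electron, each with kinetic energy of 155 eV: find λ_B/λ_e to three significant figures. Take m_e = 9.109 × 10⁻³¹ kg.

At fixed KE, p = √(2mKE) so λ = h/p ∝ 1/√m.
λ_B/λ_e = √(m_e/m_B) = √(9.109 × 10⁻³¹/1.031 × 10⁻²⁵) = √(8.835 × 10⁻⁶) = 2.97 × 10⁻³.

λ_B/λ_e = 2.97 × 10⁻³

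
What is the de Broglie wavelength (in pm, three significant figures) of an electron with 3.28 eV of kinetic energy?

KE = 3.28 eV = 5.255 × 10⁻¹⁹ J.
p = √(2mKE) = √(2 × 9.109 × 10⁻³¹ × 5.255 × 10⁻¹⁹) = 9.784 × 10⁻²⁵ kg·m/s.
λ = h/p = 6.626 × 10⁻³⁴ / 9.784 × 10⁻²⁵ = 6.77 × 10⁻¹⁰ m = 677 pm.

λ = 677 pm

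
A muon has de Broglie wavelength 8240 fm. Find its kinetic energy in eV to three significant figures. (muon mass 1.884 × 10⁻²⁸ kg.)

p = h/λ = 6.626 × 10⁻³⁴ / 8.240 × 10⁻¹² = 8.041 × 10⁻²³ kg·m/s.
KE = p²/(2m) = (8.041 × 10⁻²³)² / (2 × 1.884 × 10⁻²⁸) = 1.716 × 10⁻¹⁷ J = 107 eV.

KE = 107 eV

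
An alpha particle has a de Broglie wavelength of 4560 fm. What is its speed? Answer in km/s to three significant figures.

v = 21.9 km/s

p = h/λ = 6.626 × 10⁻³⁴ / 4.560 × 10⁻¹² = 1.453 × 10⁻²² kg·m/s.
v = p/m = 1.453 × 10⁻²² / 6.645 × 10⁻²⁷ = 2.19 × 10⁴ m/s = 21.9 km/s.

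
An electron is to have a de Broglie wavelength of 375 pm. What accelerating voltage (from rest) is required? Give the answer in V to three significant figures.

V = 10.7 V

p = h/λ = 6.626 × 10⁻³⁴ / 3.750 × 10⁻¹⁰ = 1.767 × 10⁻²⁴ kg·m/s.
KE = p²/(2m) = 1.714 × 10⁻¹⁸ J.
V = KE/e = 1.714 × 10⁻¹⁸ / (1.602 × 10⁻¹⁹) = 10.7 V.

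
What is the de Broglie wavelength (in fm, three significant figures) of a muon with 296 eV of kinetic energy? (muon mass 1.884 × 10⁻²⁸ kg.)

KE = 296 eV = 4.742 × 10⁻¹⁷ J.
p = √(2mKE) = √(2 × 1.884 × 10⁻²⁸ × 4.742 × 10⁻¹⁷) = 1.337 × 10⁻²² kg·m/s.
λ = h/p = 6.626 × 10⁻³⁴ / 1.337 × 10⁻²² = 4.96 × 10⁻¹² m = 4960 fm.

λ = 4960 fm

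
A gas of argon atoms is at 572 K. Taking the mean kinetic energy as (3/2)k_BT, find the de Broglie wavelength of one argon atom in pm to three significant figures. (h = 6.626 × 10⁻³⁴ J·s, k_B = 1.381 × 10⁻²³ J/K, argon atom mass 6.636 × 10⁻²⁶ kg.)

λ = 16.7 pm

KE = (3/2)k_BT = 1.5 × 1.381 × 10⁻²³ × 572 = 1.185 × 10⁻²⁰ J.
p = √(2mKE) = √(2 × 6.636 × 10⁻²⁶ × 1.185 × 10⁻²⁰) = 3.966 × 10⁻²³ kg·m/s.
λ = h/p = 1.67 × 10⁻¹¹ m = 16.7 pm.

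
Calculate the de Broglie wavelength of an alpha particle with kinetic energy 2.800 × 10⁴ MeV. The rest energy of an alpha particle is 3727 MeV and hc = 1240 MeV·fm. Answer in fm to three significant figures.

λ = 0.0394 fm

Total energy E = KE + m₀c² = 2.800 × 10⁴ + 3727 = 31727 MeV.
(pc)² = E² − (m₀c²)² = (31727)² − (3727)² = 9.927 × 10⁸ MeV², so pc = 3.151 × 10⁴ MeV.
λ = hc/(pc) = 1240 MeV·fm / 3.151 × 10⁴ MeV = 0.0394 fm.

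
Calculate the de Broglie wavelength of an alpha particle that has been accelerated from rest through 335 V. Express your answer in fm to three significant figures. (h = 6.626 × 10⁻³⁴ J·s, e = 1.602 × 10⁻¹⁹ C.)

λ = 555 fm

KE = 2eV = 2 × 1.602 × 10⁻¹⁹ × 335.0 = 1.073 × 10⁻¹⁶ J.
p = √(2mKE) = √(2 × 6.645 × 10⁻²⁷ × 1.073 × 10⁻¹⁶) = 1.194 × 10⁻²¹ kg·m/s.
λ = h/p = 6.626 × 10⁻³⁴ / 1.194 × 10⁻²¹ = 5.55 × 10⁻¹³ m = 555 fm.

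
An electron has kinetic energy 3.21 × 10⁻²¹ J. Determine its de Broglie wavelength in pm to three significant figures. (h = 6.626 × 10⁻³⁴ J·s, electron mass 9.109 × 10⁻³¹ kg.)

p = √(2mKE) = √(2 × 9.109 × 10⁻³¹ × 3.210 × 10⁻²¹) = 7.647 × 10⁻²⁶ kg·m/s.
λ = h/p = 6.626 × 10⁻³⁴ / 7.647 × 10⁻²⁶ = 8.66 × 10⁻⁹ m = 8660 pm.

λ = 8660 pm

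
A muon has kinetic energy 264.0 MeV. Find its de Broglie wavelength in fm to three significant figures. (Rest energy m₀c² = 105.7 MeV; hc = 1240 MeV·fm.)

λ = 3.50 fm

Total energy E = KE + m₀c² = 264.0 + 105.7 = 369.7 MeV.
(pc)² = E² − (m₀c²)² = (369.7)² − (105.7)² = 1.255 × 10⁵ MeV², so pc = 354.3 MeV.
λ = hc/(pc) = 1240 MeV·fm / 354.3 MeV = 3.50 fm.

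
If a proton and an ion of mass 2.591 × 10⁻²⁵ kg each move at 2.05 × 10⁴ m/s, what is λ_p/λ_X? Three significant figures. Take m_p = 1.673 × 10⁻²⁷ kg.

λ_p/λ_X = 155

At fixed v, p = mv so λ = h/(mv) ∝ 1/m.
λ_p/λ_X = m_X/m_p = 2.591 × 10⁻²⁵/1.673 × 10⁻²⁷ = 155.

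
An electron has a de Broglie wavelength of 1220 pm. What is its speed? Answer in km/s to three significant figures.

p = h/λ = 6.626 × 10⁻³⁴ / 1.220 × 10⁻⁹ = 5.431 × 10⁻²⁵ kg·m/s.
v = p/m = 5.431 × 10⁻²⁵ / 9.109 × 10⁻³¹ = 5.96 × 10⁵ m/s = 596 km/s.

v = 596 km/s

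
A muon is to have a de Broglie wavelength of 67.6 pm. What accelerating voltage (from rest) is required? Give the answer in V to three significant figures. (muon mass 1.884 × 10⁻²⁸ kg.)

V = 1.59 V

p = h/λ = 6.626 × 10⁻³⁴ / 6.760 × 10⁻¹¹ = 9.802 × 10⁻²⁴ kg·m/s.
KE = p²/(2m) = 2.550 × 10⁻¹⁹ J.
V = KE/e = 2.550 × 10⁻¹⁹ / (1.602 × 10⁻¹⁹) = 1.59 V.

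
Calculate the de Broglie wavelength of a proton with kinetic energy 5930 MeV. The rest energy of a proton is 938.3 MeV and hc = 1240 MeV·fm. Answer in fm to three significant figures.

λ = 0.182 fm

Total energy E = KE + m₀c² = 5930 + 938.3 = 6868.3 MeV.
(pc)² = E² − (m₀c²)² = (6868.3)² − (938.3)² = 4.629 × 10⁷ MeV², so pc = 6804 MeV.
λ = hc/(pc) = 1240 MeV·fm / 6804 MeV = 0.182 fm.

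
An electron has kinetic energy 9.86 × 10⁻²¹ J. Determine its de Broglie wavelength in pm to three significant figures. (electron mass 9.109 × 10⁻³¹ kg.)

p = √(2mKE) = √(2 × 9.109 × 10⁻³¹ × 9.860 × 10⁻²¹) = 1.340 × 10⁻²⁵ kg·m/s.
λ = h/p = 6.626 × 10⁻³⁴ / 1.340 × 10⁻²⁵ = 4.94 × 10⁻⁹ m = 4940 pm.

λ = 4940 pm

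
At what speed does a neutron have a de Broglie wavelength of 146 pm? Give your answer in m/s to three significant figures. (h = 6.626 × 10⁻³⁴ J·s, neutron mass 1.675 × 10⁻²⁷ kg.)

p = h/λ = 6.626 × 10⁻³⁴ / 1.460 × 10⁻¹⁰ = 4.538 × 10⁻²⁴ kg·m/s.
v = p/m = 4.538 × 10⁻²⁴ / 1.675 × 10⁻²⁷ = 2.71 × 10³ m/s = 2710 m/s.

v = 2710 m/s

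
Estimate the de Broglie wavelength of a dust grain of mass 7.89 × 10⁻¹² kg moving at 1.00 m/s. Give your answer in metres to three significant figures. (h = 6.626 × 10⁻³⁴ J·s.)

λ = 8.40 × 10⁻²³ m

p = mv = 7.89 × 10⁻¹² × 1.00 = 7.890 × 10⁻¹² kg·m/s.
λ = h/p = 6.626 × 10⁻³⁴ / 7.890 × 10⁻¹² = 8.40 × 10⁻²³ m.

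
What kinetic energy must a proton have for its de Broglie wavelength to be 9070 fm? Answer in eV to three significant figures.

p = h/λ = 6.626 × 10⁻³⁴ / 9.070 × 10⁻¹² = 7.305 × 10⁻²³ kg·m/s.
KE = p²/(2m) = (7.305 × 10⁻²³)² / (2 × 1.673 × 10⁻²⁷) = 1.595 × 10⁻¹⁸ J = 9.96 eV.

KE = 9.96 eV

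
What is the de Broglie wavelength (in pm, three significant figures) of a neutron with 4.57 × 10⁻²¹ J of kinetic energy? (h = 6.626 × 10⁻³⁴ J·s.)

p = √(2mKE) = √(2 × 1.675 × 10⁻²⁷ × 4.570 × 10⁻²¹) = 3.913 × 10⁻²⁴ kg·m/s.
λ = h/p = 6.626 × 10⁻³⁴ / 3.913 × 10⁻²⁴ = 1.69 × 10⁻¹⁰ m = 169 pm.

λ = 169 pm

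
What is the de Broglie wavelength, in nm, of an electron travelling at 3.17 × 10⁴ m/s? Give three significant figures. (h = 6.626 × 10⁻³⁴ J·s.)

p = mv = 9.109 × 10⁻³¹ × 3.17 × 10⁴ = 2.888 × 10⁻²⁶ kg·m/s.
λ = h/p = 6.626 × 10⁻³⁴ / 2.888 × 10⁻²⁶ = 2.29 × 10⁻⁸ m = 22.9 nm.

λ = 22.9 nm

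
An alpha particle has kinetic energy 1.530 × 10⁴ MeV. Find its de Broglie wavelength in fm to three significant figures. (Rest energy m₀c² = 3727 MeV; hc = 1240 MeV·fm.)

λ = 0.0665 fm

Total energy E = KE + m₀c² = 1.530 × 10⁴ + 3727 = 19027 MeV.
(pc)² = E² − (m₀c²)² = (19027)² − (3727)² = 3.481 × 10⁸ MeV², so pc = 1.866 × 10⁴ MeV.
λ = hc/(pc) = 1240 MeV·fm / 1.866 × 10⁴ MeV = 0.0665 fm.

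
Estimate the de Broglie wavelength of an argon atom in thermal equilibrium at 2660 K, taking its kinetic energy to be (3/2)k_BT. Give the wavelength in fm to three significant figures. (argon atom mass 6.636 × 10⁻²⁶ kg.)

λ = 7750 fm

KE = (3/2)k_BT = 1.5 × 1.381 × 10⁻²³ × 2660 = 5.510 × 10⁻²⁰ J.
p = √(2mKE) = √(2 × 6.636 × 10⁻²⁶ × 5.510 × 10⁻²⁰) = 8.552 × 10⁻²³ kg·m/s.
λ = h/p = 7.75 × 10⁻¹² m = 7750 fm.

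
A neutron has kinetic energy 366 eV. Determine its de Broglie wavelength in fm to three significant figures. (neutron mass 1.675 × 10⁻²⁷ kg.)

KE = 366 eV = 5.863 × 10⁻¹⁷ J.
p = √(2mKE) = √(2 × 1.675 × 10⁻²⁷ × 5.863 × 10⁻¹⁷) = 4.432 × 10⁻²² kg·m/s.
λ = h/p = 6.626 × 10⁻³⁴ / 4.432 × 10⁻²² = 1.50 × 10⁻¹² m = 1500 fm.

λ = 1500 fm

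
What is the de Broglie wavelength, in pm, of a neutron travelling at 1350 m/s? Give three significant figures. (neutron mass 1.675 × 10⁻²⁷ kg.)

p = mv = 1.675 × 10⁻²⁷ × 1350 = 2.261 × 10⁻²⁴ kg·m/s.
λ = h/p = 6.626 × 10⁻³⁴ / 2.261 × 10⁻²⁴ = 2.93 × 10⁻¹⁰ m = 293 pm.

λ = 293 pm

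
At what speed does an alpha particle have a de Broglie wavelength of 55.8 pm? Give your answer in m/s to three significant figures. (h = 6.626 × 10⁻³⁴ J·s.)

v = 1790 m/s

p = h/λ = 6.626 × 10⁻³⁴ / 5.580 × 10⁻¹¹ = 1.187 × 10⁻²³ kg·m/s.
v = p/m = 1.187 × 10⁻²³ / 6.645 × 10⁻²⁷ = 1.79 × 10³ m/s = 1790 m/s.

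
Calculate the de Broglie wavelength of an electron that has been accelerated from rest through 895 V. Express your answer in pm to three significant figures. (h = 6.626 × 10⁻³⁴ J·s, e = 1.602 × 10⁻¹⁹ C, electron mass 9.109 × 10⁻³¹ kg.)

λ = 41.0 pm

KE = eV = 1.602 × 10⁻¹⁹ × 895.0 = 1.434 × 10⁻¹⁶ J.
p = √(2mKE) = √(2 × 9.109 × 10⁻³¹ × 1.434 × 10⁻¹⁶) = 1.616 × 10⁻²³ kg·m/s.
λ = h/p = 6.626 × 10⁻³⁴ / 1.616 × 10⁻²³ = 4.10 × 10⁻¹¹ m = 41.0 pm.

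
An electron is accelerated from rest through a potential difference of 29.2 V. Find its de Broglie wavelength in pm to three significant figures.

λ = 227 pm

KE = eV = 1.602 × 10⁻¹⁹ × 29.20 = 4.678 × 10⁻¹⁸ J.
p = √(2mKE) = √(2 × 9.109 × 10⁻³¹ × 4.678 × 10⁻¹⁸) = 2.919 × 10⁻²⁴ kg·m/s.
λ = h/p = 6.626 × 10⁻³⁴ / 2.919 × 10⁻²⁴ = 2.27 × 10⁻¹⁰ m = 227 pm.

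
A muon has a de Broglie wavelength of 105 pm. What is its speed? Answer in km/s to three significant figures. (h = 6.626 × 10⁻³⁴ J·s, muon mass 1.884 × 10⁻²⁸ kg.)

v = 33.5 km/s

p = h/λ = 6.626 × 10⁻³⁴ / 1.050 × 10⁻¹⁰ = 6.310 × 10⁻²⁴ kg·m/s.
v = p/m = 6.310 × 10⁻²⁴ / 1.884 × 10⁻²⁸ = 3.35 × 10⁴ m/s = 33.5 km/s.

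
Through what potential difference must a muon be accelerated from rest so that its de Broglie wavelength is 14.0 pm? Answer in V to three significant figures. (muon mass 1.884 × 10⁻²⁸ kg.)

p = h/λ = 6.626 × 10⁻³⁴ / 1.400 × 10⁻¹¹ = 4.733 × 10⁻²³ kg·m/s.
KE = p²/(2m) = 5.945 × 10⁻¹⁸ J.
V = KE/e = 5.945 × 10⁻¹⁸ / (1.602 × 10⁻¹⁹) = 37.1 V.

V = 37.1 V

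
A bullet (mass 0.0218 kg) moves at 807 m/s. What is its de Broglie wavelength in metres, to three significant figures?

p = mv = 0.0218 × 807 = 1.759 × 10¹ kg·m/s.
λ = h/p = 6.626 × 10⁻³⁴ / 1.759 × 10¹ = 3.77 × 10⁻³⁵ m.

λ = 3.77 × 10⁻³⁵ m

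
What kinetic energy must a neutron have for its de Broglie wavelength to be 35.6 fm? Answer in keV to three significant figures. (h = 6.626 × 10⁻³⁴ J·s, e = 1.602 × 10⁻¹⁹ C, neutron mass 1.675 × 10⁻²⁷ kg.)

KE = 645 keV

p = h/λ = 6.626 × 10⁻³⁴ / 3.560 × 10⁻¹⁴ = 1.861 × 10⁻²⁰ kg·m/s.
KE = p²/(2m) = (1.861 × 10⁻²⁰)² / (2 × 1.675 × 10⁻²⁷) = 1.034 × 10⁻¹³ J = 645 keV.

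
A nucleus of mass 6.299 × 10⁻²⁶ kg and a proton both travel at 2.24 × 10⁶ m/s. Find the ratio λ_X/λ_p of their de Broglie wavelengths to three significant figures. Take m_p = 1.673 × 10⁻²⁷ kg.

At fixed v, p = mv so λ = h/(mv) ∝ 1/m.
λ_X/λ_p = m_p/m_X = 1.673 × 10⁻²⁷/6.299 × 10⁻²⁶ = 0.0266.

λ_X/λ_p = 0.0266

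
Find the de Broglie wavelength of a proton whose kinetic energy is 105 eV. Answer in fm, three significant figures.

KE = 105 eV = 1.682 × 10⁻¹⁷ J.
p = √(2mKE) = √(2 × 1.673 × 10⁻²⁷ × 1.682 × 10⁻¹⁷) = 2.372 × 10⁻²² kg·m/s.
λ = h/p = 6.626 × 10⁻³⁴ / 2.372 × 10⁻²² = 2.79 × 10⁻¹² m = 2790 fm.

λ = 2790 fm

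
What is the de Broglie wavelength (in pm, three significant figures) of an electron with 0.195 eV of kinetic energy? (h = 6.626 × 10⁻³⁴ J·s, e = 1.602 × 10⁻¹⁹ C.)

KE = 0.195 eV = 3.124 × 10⁻²⁰ J.
p = √(2mKE) = √(2 × 9.109 × 10⁻³¹ × 3.124 × 10⁻²⁰) = 2.386 × 10⁻²⁵ kg·m/s.
λ = h/p = 6.626 × 10⁻³⁴ / 2.386 × 10⁻²⁵ = 2.78 × 10⁻⁹ m = 2780 pm.

λ = 2780 pm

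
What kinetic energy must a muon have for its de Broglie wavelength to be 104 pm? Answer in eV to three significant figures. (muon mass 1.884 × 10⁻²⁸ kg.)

KE = 0.672 eV

p = h/λ = 6.626 × 10⁻³⁴ / 1.040 × 10⁻¹⁰ = 6.371 × 10⁻²⁴ kg·m/s.
KE = p²/(2m) = (6.371 × 10⁻²⁴)² / (2 × 1.884 × 10⁻²⁸) = 1.077 × 10⁻¹⁹ J = 0.672 eV.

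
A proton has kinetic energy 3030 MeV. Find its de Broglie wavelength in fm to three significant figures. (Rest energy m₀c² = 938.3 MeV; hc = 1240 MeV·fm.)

λ = 0.322 fm

Total energy E = KE + m₀c² = 3030 + 938.3 = 3968.3 MeV.
(pc)² = E² − (m₀c²)² = (3968.3)² − (938.3)² = 1.487 × 10⁷ MeV², so pc = 3856 MeV.
λ = hc/(pc) = 1240 MeV·fm / 3856 MeV = 0.322 fm.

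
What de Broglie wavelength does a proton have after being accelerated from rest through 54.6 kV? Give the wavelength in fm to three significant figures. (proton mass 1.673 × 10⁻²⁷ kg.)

λ = 122 fm

KE = eV = 1.602 × 10⁻¹⁹ × 5.460 × 10⁴ = 8.747 × 10⁻¹⁵ J.
p = √(2mKE) = √(2 × 1.673 × 10⁻²⁷ × 8.747 × 10⁻¹⁵) = 5.410 × 10⁻²¹ kg·m/s.
λ = h/p = 6.626 × 10⁻³⁴ / 5.410 × 10⁻²¹ = 1.22 × 10⁻¹³ m = 122 fm.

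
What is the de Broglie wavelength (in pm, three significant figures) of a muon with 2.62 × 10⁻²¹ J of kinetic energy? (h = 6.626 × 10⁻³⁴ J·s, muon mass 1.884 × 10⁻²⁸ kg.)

λ = 667 pm

p = √(2mKE) = √(2 × 1.884 × 10⁻²⁸ × 2.620 × 10⁻²¹) = 9.936 × 10⁻²⁵ kg·m/s.
λ = h/p = 6.626 × 10⁻³⁴ / 9.936 × 10⁻²⁵ = 6.67 × 10⁻¹⁰ m = 667 pm.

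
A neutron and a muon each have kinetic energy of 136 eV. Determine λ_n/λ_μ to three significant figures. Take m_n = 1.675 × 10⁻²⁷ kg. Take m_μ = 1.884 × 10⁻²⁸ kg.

λ_n/λ_μ = 0.335

At fixed KE, p = √(2mKE) so λ = h/p ∝ 1/√m.
λ_n/λ_μ = √(m_μ/m_n) = √(1.884 × 10⁻²⁸/1.675 × 10⁻²⁷) = √(0.1125) = 0.335.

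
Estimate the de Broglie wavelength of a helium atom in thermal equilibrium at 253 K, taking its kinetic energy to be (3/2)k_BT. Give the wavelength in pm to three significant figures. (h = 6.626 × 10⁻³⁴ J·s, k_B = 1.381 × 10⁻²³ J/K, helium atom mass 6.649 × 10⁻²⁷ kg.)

λ = 79.4 pm

KE = (3/2)k_BT = 1.5 × 1.381 × 10⁻²³ × 253 = 5.241 × 10⁻²¹ J.
p = √(2mKE) = √(2 × 6.649 × 10⁻²⁷ × 5.241 × 10⁻²¹) = 8.348 × 10⁻²⁴ kg·m/s.
λ = h/p = 7.94 × 10⁻¹¹ m = 79.4 pm.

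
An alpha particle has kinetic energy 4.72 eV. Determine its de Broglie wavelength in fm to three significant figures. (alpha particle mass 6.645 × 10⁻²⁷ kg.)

KE = 4.72 eV = 7.561 × 10⁻¹⁹ J.
p = √(2mKE) = √(2 × 6.645 × 10⁻²⁷ × 7.561 × 10⁻¹⁹) = 1.002 × 10⁻²² kg·m/s.
λ = h/p = 6.626 × 10⁻³⁴ / 1.002 × 10⁻²² = 6.61 × 10⁻¹² m = 6610 fm.

λ = 6610 fm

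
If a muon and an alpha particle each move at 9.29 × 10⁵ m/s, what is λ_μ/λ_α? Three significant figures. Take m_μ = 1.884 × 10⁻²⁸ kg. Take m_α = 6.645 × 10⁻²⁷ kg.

λ_μ/λ_α = 35.3

At fixed v, p = mv so λ = h/(mv) ∝ 1/m.
λ_μ/λ_α = m_α/m_μ = 6.645 × 10⁻²⁷/1.884 × 10⁻²⁸ = 35.3.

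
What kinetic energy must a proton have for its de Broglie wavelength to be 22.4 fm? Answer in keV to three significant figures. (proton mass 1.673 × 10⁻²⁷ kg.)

KE = 1630 keV

p = h/λ = 6.626 × 10⁻³⁴ / 2.240 × 10⁻¹⁴ = 2.958 × 10⁻²⁰ kg·m/s.
KE = p²/(2m) = (2.958 × 10⁻²⁰)² / (2 × 1.673 × 10⁻²⁷) = 2.615 × 10⁻¹³ J = 1630 keV.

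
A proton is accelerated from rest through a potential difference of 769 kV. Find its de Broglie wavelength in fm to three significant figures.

λ = 32.6 fm

KE = eV = 1.602 × 10⁻¹⁹ × 7.690 × 10⁵ = 1.232 × 10⁻¹³ J.
p = √(2mKE) = √(2 × 1.673 × 10⁻²⁷ × 1.232 × 10⁻¹³) = 2.030 × 10⁻²⁰ kg·m/s.
λ = h/p = 6.626 × 10⁻³⁴ / 2.030 × 10⁻²⁰ = 3.26 × 10⁻¹⁴ m = 32.6 fm.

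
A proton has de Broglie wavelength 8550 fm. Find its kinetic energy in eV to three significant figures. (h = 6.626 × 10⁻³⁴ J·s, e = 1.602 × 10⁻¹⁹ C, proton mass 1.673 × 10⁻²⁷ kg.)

KE = 11.2 eV

p = h/λ = 6.626 × 10⁻³⁴ / 8.550 × 10⁻¹² = 7.750 × 10⁻²³ kg·m/s.
KE = p²/(2m) = (7.750 × 10⁻²³)² / (2 × 1.673 × 10⁻²⁷) = 1.795 × 10⁻¹⁸ J = 11.2 eV.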